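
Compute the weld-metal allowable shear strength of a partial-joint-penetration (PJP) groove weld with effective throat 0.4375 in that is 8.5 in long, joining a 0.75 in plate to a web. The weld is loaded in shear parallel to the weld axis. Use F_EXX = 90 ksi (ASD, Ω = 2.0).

R_n/Ω ≈ 100 kip

Effective throat (given) t_e = 0.4375 in.
A_we = 0.4375 × 8.5 = 3.719 in².
F_nw = 0.6 F_EXX = 54 ksi.
R_n/Ω = (54 × 3.719) / 2.0 = 100.4 kip.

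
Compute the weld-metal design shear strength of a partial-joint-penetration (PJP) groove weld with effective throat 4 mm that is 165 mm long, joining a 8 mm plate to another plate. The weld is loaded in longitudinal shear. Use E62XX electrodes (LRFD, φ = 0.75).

E62XX → F_EXX = 620 MPa.
Effective throat (given) t_e = 4 mm.
A_we = 4 × 165 = 660 mm².
F_nw = 0.6 F_EXX = 372 MPa.
φR_n = 0.75 × 372 × 660 × 10⁻³ = 184.1 kN.

φR_n ≈ 184 kN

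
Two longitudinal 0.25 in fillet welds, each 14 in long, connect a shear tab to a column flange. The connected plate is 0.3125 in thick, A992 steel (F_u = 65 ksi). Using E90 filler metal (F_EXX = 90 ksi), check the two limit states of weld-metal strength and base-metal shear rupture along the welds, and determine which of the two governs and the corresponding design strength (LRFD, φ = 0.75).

φR_n ≈ 200 kips (weld metal governs)

t_e = 0.707 × 0.25 = 0.1767 in; L = 28 in.
Weld metal: φR_n = 0.75 × 0.6 × 90 × 0.1767 × 28 = 200.4 kips.
Base metal (shear rupture): φR_n = 0.75 × 0.6 × 65 × 0.3125 × 28 = 255.9 kips.
Governing: weld metal.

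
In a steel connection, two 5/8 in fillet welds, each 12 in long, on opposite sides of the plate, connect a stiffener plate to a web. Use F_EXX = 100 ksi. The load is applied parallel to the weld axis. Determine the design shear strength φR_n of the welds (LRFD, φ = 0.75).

φR_n ≈ 477 kips

Effective throat t_e = 0.707 × 0.625 = 0.4419 in.
Total length L = 24 in; A_we = 0.4419 × 24 = 10.6 in².
F_nw = 0.6 F_EXX = 0.6 × 100 = 60 ksi.
φR_n = 0.75 × 60 × 10.6 = 477.2 kips.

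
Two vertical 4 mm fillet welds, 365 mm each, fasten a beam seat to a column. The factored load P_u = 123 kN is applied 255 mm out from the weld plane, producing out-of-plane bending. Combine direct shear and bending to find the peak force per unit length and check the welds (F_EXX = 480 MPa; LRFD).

f_max ≈ 726 N/mm; NOT adequate

L_w = 2 × 365 = 730 mm; section modulus (unit throat) S = 2 × L²/6 = 44410 mm².
Direct shear f_v = P/L_w = 123×10³/730 = 168.5 N/mm.
Moment M = P × e = 123×10³ × 255 = 31365000 N·mm; bending f_b = M/S = 706.3 N/mm.
f_max = √(f_v² + f_b²) = √(168.5² + 706.3²) = 726.1 N/mm.
φr_n = 0.75 × 0.6 × 480 × (0.707 × 4) = 610.8 N/mm → NOT adequate.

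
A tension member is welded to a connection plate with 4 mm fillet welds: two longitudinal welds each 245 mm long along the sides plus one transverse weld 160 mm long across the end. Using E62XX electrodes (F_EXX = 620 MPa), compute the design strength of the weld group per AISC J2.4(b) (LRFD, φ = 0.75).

t_e = 0.707 × 4 = 2.828 mm.
R_nwl = 0.6 × 620 × 2.828 × 490 × 10⁻³ = 515.5 kN (longitudinal, 2 welds).
R_nwt = 0.6 × 620 × 2.828 × 160 × 10⁻³ = 168.3 kN (transverse, base value).
(i) R_nwl + R_nwt = 683.8 kN; (ii) 0.85 R_nwl + 1.5 R_nwt = 690.6 kN.
R_n = max = 690.6 kN [governs: (ii)]; φR_n = 518 kN.

φR_n ≈ 518 kN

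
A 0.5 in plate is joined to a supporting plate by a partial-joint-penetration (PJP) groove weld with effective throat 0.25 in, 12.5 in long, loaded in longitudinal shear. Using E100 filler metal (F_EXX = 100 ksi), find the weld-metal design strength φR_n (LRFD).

φR_n ≈ 141 kips

Effective throat (given) t_e = 0.25 in.
A_we = 0.25 × 12.5 = 3.125 in².
F_nw = 0.6 F_EXX = 60 ksi.
φR_n = 0.75 × 60 × 3.125 = 140.6 kips.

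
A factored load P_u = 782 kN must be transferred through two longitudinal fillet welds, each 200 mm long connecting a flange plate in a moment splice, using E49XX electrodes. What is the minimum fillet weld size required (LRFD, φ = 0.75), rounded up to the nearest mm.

w = 13 mm

E49XX → F_EXX = 490 MPa.
Total weld length L = 400 mm.
Required throat t_e = P_u / (φ × 0.6 F_EXX × L) = 782 / (0.75 × 0.6 × 490 × 400 × 10⁻³) = 8.866 mm.
Required leg w = t_e / 0.707 = 12.54 mm → use 13 mm.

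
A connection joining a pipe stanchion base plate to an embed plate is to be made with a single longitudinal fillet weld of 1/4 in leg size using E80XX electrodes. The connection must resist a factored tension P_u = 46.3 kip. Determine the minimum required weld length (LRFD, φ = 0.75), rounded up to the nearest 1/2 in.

L = 7.5 in

E80XX → F_EXX = 80 ksi.
Throat t_e = 0.707 × 0.25 = 0.1767 in.
φr_n = 0.75 × 0.6 × 80 × 0.1767 = 6.363 kip/in.
L_req = P_u / φr_n = 46.3 / 6.363 = 7.276 in total.
Round up → use L = 7.5 in.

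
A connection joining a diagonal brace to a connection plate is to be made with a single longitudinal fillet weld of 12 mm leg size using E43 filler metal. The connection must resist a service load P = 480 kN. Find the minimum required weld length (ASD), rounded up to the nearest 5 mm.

E43XX → F_EXX = 430 MPa.
Throat t_e = 0.707 × 12 = 8.484 mm.
r_n/Ω = (0.6 × 430 × 8.484) / 2.0 = 1094 N/mm = 1.094 kN/mm.
L_req = P / (r_n/Ω) = 480 / 1.094 = 438.6 mm total.
Round up → use L = 440 mm.

L = 440 mm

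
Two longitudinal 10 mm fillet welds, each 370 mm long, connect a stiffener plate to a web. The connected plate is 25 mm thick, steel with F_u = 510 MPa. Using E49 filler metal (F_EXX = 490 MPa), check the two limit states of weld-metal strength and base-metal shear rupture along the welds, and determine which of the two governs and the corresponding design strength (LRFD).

φR_n ≈ 1150 kN (weld metal governs)

t_e = 0.707 × 10 = 7.07 mm; L = 740 mm.
Weld metal: φR_n = 0.75 × 0.6 × 490 × 7.07 × 740 × 10⁻³ = 1154 kN.
Base metal (shear rupture): φR_n = 0.75 × 0.6 × 510 × 25 × 740 × 10⁻³ = 4246 kN.
Governing: weld metal.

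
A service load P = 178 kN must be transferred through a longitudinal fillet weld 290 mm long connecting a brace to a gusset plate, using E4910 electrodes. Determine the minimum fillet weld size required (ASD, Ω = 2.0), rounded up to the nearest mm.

E49XX → F_EXX = 490 MPa.
Total weld length L = 290 mm.
Required throat t_e = P × Ω / (0.6 F_EXX × L) = 178 × 2.0 / (0.6 × 490 × 290 × 10⁻³) = 4.175 mm.
Required leg w = t_e / 0.707 = 5.906 mm → use 6 mm.

w = 6 mm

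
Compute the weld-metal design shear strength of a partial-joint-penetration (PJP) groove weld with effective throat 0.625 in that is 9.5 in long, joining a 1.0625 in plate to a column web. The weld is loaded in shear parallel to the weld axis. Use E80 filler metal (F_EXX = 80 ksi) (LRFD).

φR_n ≈ 214 kips

Effective throat (given) t_e = 0.625 in.
A_we = 0.625 × 9.5 = 5.938 in².
F_nw = 0.6 F_EXX = 48 ksi.
φR_n = 0.75 × 48 × 5.938 = 213.8 kips.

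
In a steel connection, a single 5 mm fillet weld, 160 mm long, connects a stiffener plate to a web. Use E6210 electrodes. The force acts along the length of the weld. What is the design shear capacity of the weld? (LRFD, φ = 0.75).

E62XX → F_EXX = 620 MPa.
Effective throat t_e = 0.707 × 5 = 3.535 mm.
Total length L = 160 mm; A_we = 3.535 × 160 = 565.6 mm².
F_nw = 0.6 F_EXX = 0.6 × 620 = 372 MPa.
φR_n = 0.75 × 372 × 565.6 × 10⁻³ = 157.8 kN.

φR_n ≈ 158 kN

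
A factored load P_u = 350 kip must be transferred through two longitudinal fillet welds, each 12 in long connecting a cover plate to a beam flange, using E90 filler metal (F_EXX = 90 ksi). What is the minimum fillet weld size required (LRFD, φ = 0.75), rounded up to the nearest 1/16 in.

Total weld length L = 24 in.
Required throat t_e = P_u / (φ × 0.6 F_EXX × L) = 350 / (0.75 × 0.6 × 90 × 24) = 0.3601 in.
Required leg w = t_e / 0.707 = 0.5093 in → use 9/16 in.

w = 9/16 in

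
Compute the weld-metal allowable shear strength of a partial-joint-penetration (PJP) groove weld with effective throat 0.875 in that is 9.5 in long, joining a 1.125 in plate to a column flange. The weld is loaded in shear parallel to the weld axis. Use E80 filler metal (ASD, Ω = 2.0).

R_n/Ω ≈ 200 kip

E80XX → F_EXX = 80 ksi.
Effective throat (given) t_e = 0.875 in.
A_we = 0.875 × 9.5 = 8.312 in².
F_nw = 0.6 F_EXX = 48 ksi.
R_n/Ω = (48 × 8.312) / 2.0 = 199.5 kip.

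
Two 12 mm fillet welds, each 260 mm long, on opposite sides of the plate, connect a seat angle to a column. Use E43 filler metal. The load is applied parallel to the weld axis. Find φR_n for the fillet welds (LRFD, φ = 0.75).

φR_n ≈ 854 kN

E43XX → F_EXX = 430 MPa.
Effective throat t_e = 0.707 × 12 = 8.484 mm.
Total length L = 520 mm; A_we = 8.484 × 520 = 4412 mm².
F_nw = 0.6 F_EXX = 0.6 × 430 = 258 MPa.
φR_n = 0.75 × 258 × 4412 × 10⁻³ = 853.7 kN.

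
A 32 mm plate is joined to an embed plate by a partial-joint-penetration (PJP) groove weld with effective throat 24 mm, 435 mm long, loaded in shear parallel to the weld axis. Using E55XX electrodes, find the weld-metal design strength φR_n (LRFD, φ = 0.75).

E55XX → F_EXX = 550 MPa.
Effective throat (given) t_e = 24 mm.
A_we = 24 × 435 = 10440 mm².
F_nw = 0.6 F_EXX = 330 MPa.
φR_n = 0.75 × 330 × 10440 × 10⁻³ = 2584 kN.

φR_n ≈ 2580 kN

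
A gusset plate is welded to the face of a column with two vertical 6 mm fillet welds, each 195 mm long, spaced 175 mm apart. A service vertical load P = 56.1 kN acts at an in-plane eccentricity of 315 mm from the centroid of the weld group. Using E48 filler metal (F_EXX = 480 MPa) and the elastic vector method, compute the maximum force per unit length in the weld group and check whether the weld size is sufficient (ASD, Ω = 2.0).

Total weld length L_w = 390 mm. Treat welds as unit-width lines.
Polar moment about centroid: J = 2[d³/12 + d(b/2)²] = 2[195³/12 + 195×87.5²] = 4222000 mm³.
Direct shear f_v = P/L_w = 56.1×10³ / 390 = 143.8 N/mm (vertical).
Torsion M = P·e = 56.1×10³ × 315 = 17672000 N·mm.
Critical point at (x, y) = (87.5, 97.5) from centroid. f_tx = M·y/J = 408.1 N/mm; f_ty = M·x/J = 366.3 N/mm.
Resultant f_max = √[f_tx² + (f_v + f_ty)²] = √[408.1² + (143.8 + 366.3)²] = 653.3 N/mm.
Capacity per unit length: r_n/Ω = (1/2.0) × 0.6 × 480 × (0.707 × 6) = 610.8 N/mm.
653.3 > 610.8 → NOT adequate.

f_max ≈ 653 N/mm; NOT adequate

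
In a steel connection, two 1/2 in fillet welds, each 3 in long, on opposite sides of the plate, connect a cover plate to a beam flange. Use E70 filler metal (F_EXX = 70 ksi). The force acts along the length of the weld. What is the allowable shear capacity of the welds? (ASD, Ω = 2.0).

Effective throat t_e = 0.707 × 0.5 = 0.3535 in.
Total length L = 6 in; A_we = 0.3535 × 6 = 2.121 in².
F_nw = 0.6 F_EXX = 0.6 × 70 = 42 ksi.
R_n = 42 × 2.121 = 89.08 kip; R_n/Ω = 89.08/2.0 = 44.54 kip.

R_n/Ω ≈ 44.5 kip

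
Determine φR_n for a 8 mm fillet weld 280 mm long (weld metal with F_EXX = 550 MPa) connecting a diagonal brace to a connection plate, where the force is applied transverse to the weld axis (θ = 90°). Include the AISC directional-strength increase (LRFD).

t_e = 0.707 × 8 = 5.656 mm; A_we = 5.656 × 280 = 1584 mm².
Directional factor: 1.0 + 0.5 sin^1.5(90°) = 1.5.
F_nw = 0.6 × 550 × 1.5 = 495 MPa.
φR_n = 0.75 × 495 × 1584 × 10⁻³ = 587.9 kN.

φR_n ≈ 588 kN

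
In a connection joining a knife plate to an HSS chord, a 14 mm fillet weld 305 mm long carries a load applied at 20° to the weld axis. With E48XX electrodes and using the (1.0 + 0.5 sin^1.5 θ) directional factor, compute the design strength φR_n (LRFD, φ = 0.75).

φR_n ≈ 717 kN

E48XX → F_EXX = 480 MPa.
t_e = 0.707 × 14 = 9.898 mm; A_we = 9.898 × 305 = 3019 mm².
Directional factor: 1.0 + 0.5 sin^1.5(20°) = 1.1.
F_nw = 0.6 × 480 × 1.1 = 316.8 MPa.
φR_n = 0.75 × 316.8 × 3019 × 10⁻³ = 717.3 kN.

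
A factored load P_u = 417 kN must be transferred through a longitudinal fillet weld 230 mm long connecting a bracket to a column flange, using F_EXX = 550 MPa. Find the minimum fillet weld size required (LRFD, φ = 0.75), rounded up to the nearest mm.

Total weld length L = 230 mm.
Required throat t_e = P_u / (φ × 0.6 F_EXX × L) = 417 / (0.75 × 0.6 × 550 × 230 × 10⁻³) = 7.325 mm.
Required leg w = t_e / 0.707 = 10.36 mm → use 11 mm.

w = 11 mm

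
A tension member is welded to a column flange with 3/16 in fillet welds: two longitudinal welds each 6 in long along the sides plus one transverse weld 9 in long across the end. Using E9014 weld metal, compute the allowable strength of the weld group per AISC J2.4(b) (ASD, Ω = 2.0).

E90XX → F_EXX = 90 ksi.
t_e = 0.707 × 0.1875 = 0.1326 in.
R_nwl = 0.6 × 90 × 0.1326 × 12 = 85.9 kips (longitudinal, 2 welds).
R_nwt = 0.6 × 90 × 0.1326 × 9 = 64.43 kips (transverse, base value).
(i) R_nwl + R_nwt = 150.3 kips; (ii) 0.85 R_nwl + 1.5 R_nwt = 169.7 kips.
R_n = max = 169.7 kips [governs: (ii)]; R_n/Ω = 84.83 kips.

R_n/Ω ≈ 84.8 kips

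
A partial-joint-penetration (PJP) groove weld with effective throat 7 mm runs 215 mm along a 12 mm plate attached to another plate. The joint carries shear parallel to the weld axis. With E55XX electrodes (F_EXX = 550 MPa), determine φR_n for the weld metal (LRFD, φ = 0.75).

φR_n ≈ 372 kN

Effective throat (given) t_e = 7 mm.
A_we = 7 × 215 = 1505 mm².
F_nw = 0.6 F_EXX = 330 MPa.
φR_n = 0.75 × 330 × 1505 × 10⁻³ = 372.5 kN.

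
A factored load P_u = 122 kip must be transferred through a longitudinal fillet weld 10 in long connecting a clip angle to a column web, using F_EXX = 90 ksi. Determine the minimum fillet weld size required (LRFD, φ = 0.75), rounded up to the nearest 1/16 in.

Total weld length L = 10 in.
Required throat t_e = P_u / (φ × 0.6 F_EXX × L) = 122 / (0.75 × 0.6 × 90 × 10) = 0.3012 in.
Required leg w = t_e / 0.707 = 0.4261 in → use 7/16 in.

w = 7/16 in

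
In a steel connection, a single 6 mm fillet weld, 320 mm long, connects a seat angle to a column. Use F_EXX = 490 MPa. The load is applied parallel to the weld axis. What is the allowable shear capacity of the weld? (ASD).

R_n/Ω ≈ 200 kN

Effective throat t_e = 0.707 × 6 = 4.242 mm.
Total length L = 320 mm; A_we = 4.242 × 320 = 1357 mm².
F_nw = 0.6 F_EXX = 0.6 × 490 = 294 MPa.
R_n = 294 × 1357 × 10⁻³ = 399.1 kN; R_n/Ω = 399.1/2.0 = 199.5 kN.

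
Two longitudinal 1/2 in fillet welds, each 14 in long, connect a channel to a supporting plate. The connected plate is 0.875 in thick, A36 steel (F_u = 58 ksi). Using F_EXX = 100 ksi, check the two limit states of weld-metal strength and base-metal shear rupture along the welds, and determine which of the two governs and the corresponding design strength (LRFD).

t_e = 0.707 × 0.5 = 0.3535 in; L = 28 in.
Weld metal: φR_n = 0.75 × 0.6 × 100 × 0.3535 × 28 = 445.4 kip.
Base metal (shear rupture): φR_n = 0.75 × 0.6 × 58 × 0.875 × 28 = 639.4 kip.
Governing: weld metal.

φR_n ≈ 445 kip (weld metal governs)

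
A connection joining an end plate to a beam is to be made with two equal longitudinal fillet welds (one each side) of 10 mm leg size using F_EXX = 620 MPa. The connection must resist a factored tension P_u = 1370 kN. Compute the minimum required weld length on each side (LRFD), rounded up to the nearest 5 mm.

Throat t_e = 0.707 × 10 = 7.07 mm.
φr_n = 0.75 × 0.6 × 620 × 7.07 × 10⁻³ = 1.973 kN/mm.
L_req = P_u / φr_n = 1370 / 1.973 = 694.5 mm total.
Per side: 694.5 / 2 = 347.3 mm.
Round up → use L = 350 mm on each side.

L = 350 mm on each side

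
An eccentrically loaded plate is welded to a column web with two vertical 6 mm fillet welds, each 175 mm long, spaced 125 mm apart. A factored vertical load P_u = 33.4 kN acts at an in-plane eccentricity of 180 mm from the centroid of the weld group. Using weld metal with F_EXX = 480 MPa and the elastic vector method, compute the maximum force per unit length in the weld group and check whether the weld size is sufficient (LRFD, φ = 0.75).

Total weld length L_w = 350 mm. Treat welds as unit-width lines.
Polar moment about centroid: J = 2[d³/12 + d(b/2)²] = 2[175³/12 + 175×62.5²] = 2260000 mm³.
Direct shear f_v = P/L_w = 33.4×10³ / 350 = 95.43 N/mm (vertical).
Torsion M = P·e = 33.4×10³ × 180 = 6012000 N·mm.
Critical point at (x, y) = (62.5, 87.5) from centroid. f_tx = M·y/J = 232.7 N/mm; f_ty = M·x/J = 166.2 N/mm.
Resultant f_max = √[f_tx² + (f_v + f_ty)²] = √[232.7² + (95.43 + 166.2)²] = 350.2 N/mm.
Capacity per unit length: φr_n = 0.75 × 0.6 × 480 × (0.707 × 6) = 916.3 N/mm.
350.2 ≤ 916.3 → adequate.

f_max ≈ 350 N/mm; adequate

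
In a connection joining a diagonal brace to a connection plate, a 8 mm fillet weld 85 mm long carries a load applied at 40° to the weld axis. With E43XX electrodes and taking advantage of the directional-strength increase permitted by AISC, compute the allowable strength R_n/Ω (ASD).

E43XX → F_EXX = 430 MPa.
t_e = 0.707 × 8 = 5.656 mm; A_we = 5.656 × 85 = 480.8 mm².
Directional factor: 1.0 + 0.5 sin^1.5(40°) = 1.258.
F_nw = 0.6 × 430 × 1.258 = 324.5 MPa.
R_n/Ω = (324.5 × 480.8) / 2.0 × 10⁻³ = 78 kN.

R_n/Ω ≈ 78 kN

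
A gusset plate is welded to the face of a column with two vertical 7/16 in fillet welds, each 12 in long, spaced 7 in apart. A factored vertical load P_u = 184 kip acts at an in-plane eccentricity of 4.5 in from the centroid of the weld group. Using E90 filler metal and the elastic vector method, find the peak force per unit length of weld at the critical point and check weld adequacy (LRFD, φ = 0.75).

E90XX → F_EXX = 90 ksi.
Total weld length L_w = 24 in. Treat welds as unit-width lines.
Polar moment about centroid: J = 2[d³/12 + d(b/2)²] = 2[12³/12 + 12×3.5²] = 582 in³.
Direct shear f_v = P/L_w = 184 / 24 = 7.667 kip/in (vertical).
Torsion M = P·e = 184 × 4.5 = 828 kip·in.
Critical point at (x, y) = (3.5, 6) from centroid. f_tx = M·y/J = 8.536 kip/in; f_ty = M·x/J = 4.979 kip/in.
Resultant f_max = √[f_tx² + (f_v + f_ty)²] = √[8.536² + (7.667 + 4.979)²] = 15.26 kip/in.
Capacity per unit length: φr_n = 0.75 × 0.6 × 90 × (0.707 × 0.4375) = 12.53 kip/in.
15.26 > 12.53 → NOT adequate.

f_max ≈ 15.3 kip/in; NOT adequate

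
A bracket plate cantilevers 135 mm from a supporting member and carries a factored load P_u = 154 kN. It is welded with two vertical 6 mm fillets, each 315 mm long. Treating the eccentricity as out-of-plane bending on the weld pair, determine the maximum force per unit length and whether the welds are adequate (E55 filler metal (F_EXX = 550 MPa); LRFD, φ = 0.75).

f_max ≈ 674 N/mm; adequate

L_w = 2 × 315 = 630 mm; section modulus (unit throat) S = 2 × L²/6 = 33080 mm².
Direct shear f_v = P/L_w = 154×10³/630 = 244.4 N/mm.
Moment M = P × e = 154×10³ × 135 = 20790000 N·mm; bending f_b = M/S = 628.6 N/mm.
f_max = √(f_v² + f_b²) = √(244.4² + 628.6²) = 674.4 N/mm.
φr_n = 0.75 × 0.6 × 550 × (0.707 × 6) = 1050 N/mm → adequate.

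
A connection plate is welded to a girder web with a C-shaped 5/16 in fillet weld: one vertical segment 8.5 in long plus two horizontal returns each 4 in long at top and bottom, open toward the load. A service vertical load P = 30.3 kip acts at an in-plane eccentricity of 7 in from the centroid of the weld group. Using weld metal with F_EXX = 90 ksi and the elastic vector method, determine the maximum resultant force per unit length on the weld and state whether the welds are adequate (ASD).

Total weld length L_w = 16.5 in. Treat welds as unit-width lines.
Centroid: x̄ = 2×4×2 / 16.5 = 0.9697 in from the vertical weld.
Polar moment about centroid: J = I_x + I_y = [8.5³/12 + 2×4×4.25²] + [8.5×0.9697² + 2(4³/12 + 4×1.03²)] = 222.8 in³.
Direct shear f_v = P/L_w = 30.3 / 16.5 = 1.836 kip/in (vertical).
Torsion M = P·e = 30.3 × 7 = 212.1 kip·in.
Critical point at (x, y) = (3.03, 4.25) from centroid. f_tx = M·y/J = 4.045 kip/in; f_ty = M·x/J = 2.884 kip/in.
Resultant f_max = √[f_tx² + (f_v + f_ty)²] = √[4.045² + (1.836 + 2.884)²] = 6.217 kip/in.
Capacity per unit length: r_n/Ω = (1/2.0) × 0.6 × 90 × (0.707 × 0.3125) = 5.965 kip/in.
6.217 > 5.965 → NOT adequate.

f_max ≈ 6.22 kip/in; NOT adequate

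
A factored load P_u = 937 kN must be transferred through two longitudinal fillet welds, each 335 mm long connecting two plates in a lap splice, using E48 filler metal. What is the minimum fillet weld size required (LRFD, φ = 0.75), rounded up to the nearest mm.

E48XX → F_EXX = 480 MPa.
Total weld length L = 670 mm.
Required throat t_e = P_u / (φ × 0.6 F_EXX × L) = 937 / (0.75 × 0.6 × 480 × 670 × 10⁻³) = 6.475 mm.
Required leg w = t_e / 0.707 = 9.158 mm → use 10 mm.

w = 10 mm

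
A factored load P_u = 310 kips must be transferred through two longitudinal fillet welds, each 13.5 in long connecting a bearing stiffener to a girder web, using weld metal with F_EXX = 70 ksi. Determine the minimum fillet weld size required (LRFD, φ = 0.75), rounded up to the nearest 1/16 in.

Total weld length L = 27 in.
Required throat t_e = P_u / (φ × 0.6 F_EXX × L) = 310 / (0.75 × 0.6 × 70 × 27) = 0.3645 in.
Required leg w = t_e / 0.707 = 0.5155 in → use 9/16 in.

w = 9/16 in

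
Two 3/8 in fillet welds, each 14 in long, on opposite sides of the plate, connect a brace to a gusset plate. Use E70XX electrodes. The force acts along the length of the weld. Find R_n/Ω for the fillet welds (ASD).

R_n/Ω ≈ 156 kip

E70XX → F_EXX = 70 ksi.
Effective throat t_e = 0.707 × 0.375 = 0.2651 in.
Total length L = 28 in; A_we = 0.2651 × 28 = 7.423 in².
F_nw = 0.6 F_EXX = 0.6 × 70 = 42 ksi.
R_n = 42 × 7.423 = 311.8 kip; R_n/Ω = 311.8/2.0 = 155.9 kip.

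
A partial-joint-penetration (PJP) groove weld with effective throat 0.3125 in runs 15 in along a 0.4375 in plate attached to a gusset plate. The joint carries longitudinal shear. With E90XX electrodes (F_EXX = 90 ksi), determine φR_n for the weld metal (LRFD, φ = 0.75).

Effective throat (given) t_e = 0.3125 in.
A_we = 0.3125 × 15 = 4.688 in².
F_nw = 0.6 F_EXX = 54 ksi.
φR_n = 0.75 × 54 × 4.688 = 189.8 kips.

φR_n ≈ 190 kips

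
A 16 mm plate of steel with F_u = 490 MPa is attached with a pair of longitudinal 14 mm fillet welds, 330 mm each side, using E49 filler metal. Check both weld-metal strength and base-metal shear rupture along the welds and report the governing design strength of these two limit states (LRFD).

E49XX → F_EXX = 490 MPa.
t_e = 0.707 × 14 = 9.898 mm; L = 660 mm.
Weld metal: φR_n = 0.75 × 0.6 × 490 × 9.898 × 660 × 10⁻³ = 1440 kN.
Base metal (shear rupture): φR_n = 0.75 × 0.6 × 490 × 16 × 660 × 10⁻³ = 2328 kN.
Governing: weld metal.

φR_n ≈ 1440 kN (weld metal governs)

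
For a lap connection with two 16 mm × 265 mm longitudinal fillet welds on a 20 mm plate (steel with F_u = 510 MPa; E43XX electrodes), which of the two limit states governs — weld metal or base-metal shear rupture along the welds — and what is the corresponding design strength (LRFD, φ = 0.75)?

φR_n ≈ 1160 kN (weld metal governs)

E43XX → F_EXX = 430 MPa.
t_e = 0.707 × 16 = 11.31 mm; L = 530 mm.
Weld metal: φR_n = 0.75 × 0.6 × 430 × 11.31 × 530 × 10⁻³ = 1160 kN.
Base metal (shear rupture): φR_n = 0.75 × 0.6 × 510 × 20 × 530 × 10⁻³ = 2433 kN.
Governing: weld metal.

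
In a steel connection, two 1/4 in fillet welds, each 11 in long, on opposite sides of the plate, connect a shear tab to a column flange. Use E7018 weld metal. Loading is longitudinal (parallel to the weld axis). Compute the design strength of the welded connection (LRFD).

E70XX → F_EXX = 70 ksi.
Effective throat t_e = 0.707 × 0.25 = 0.1767 in.
Total length L = 22 in; A_we = 0.1767 × 22 = 3.888 in².
F_nw = 0.6 F_EXX = 0.6 × 70 = 42 ksi.
φR_n = 0.75 × 42 × 3.888 = 122.5 kips.

φR_n ≈ 122 kips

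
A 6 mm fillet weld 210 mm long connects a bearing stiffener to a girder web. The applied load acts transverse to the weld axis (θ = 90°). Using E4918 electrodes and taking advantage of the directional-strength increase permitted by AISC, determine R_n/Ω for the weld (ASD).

R_n/Ω ≈ 196 kN

E49XX → F_EXX = 490 MPa.
t_e = 0.707 × 6 = 4.242 mm; A_we = 4.242 × 210 = 890.8 mm².
Directional factor: 1.0 + 0.5 sin^1.5(90°) = 1.5.
F_nw = 0.6 × 490 × 1.5 = 441 MPa.
R_n/Ω = (441 × 890.8) / 2.0 × 10⁻³ = 196.4 kN.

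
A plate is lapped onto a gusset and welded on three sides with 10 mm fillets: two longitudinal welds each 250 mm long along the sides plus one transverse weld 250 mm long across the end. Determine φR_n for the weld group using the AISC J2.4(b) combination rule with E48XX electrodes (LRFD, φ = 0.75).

φR_n ≈ 1220 kN

E48XX → F_EXX = 480 MPa.
t_e = 0.707 × 10 = 7.07 mm.
R_nwl = 0.6 × 480 × 7.07 × 500 × 10⁻³ = 1018 kN (longitudinal, 2 welds).
R_nwt = 0.6 × 480 × 7.07 × 250 × 10⁻³ = 509 kN (transverse, base value).
(i) R_nwl + R_nwt = 1527 kN; (ii) 0.85 R_nwl + 1.5 R_nwt = 1629 kN.
R_n = max = 1629 kN [governs: (ii)]; φR_n = 1222 kN.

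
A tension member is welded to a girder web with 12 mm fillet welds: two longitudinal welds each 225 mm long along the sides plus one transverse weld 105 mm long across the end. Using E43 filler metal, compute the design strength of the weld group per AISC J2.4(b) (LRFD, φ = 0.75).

φR_n ≈ 911 kN

E43XX → F_EXX = 430 MPa.
t_e = 0.707 × 12 = 8.484 mm.
R_nwl = 0.6 × 430 × 8.484 × 450 × 10⁻³ = 985 kN (longitudinal, 2 welds).
R_nwt = 0.6 × 430 × 8.484 × 105 × 10⁻³ = 229.8 kN (transverse, base value).
(i) R_nwl + R_nwt = 1215 kN; (ii) 0.85 R_nwl + 1.5 R_nwt = 1182 kN.
R_n = max = 1215 kN [governs: (i)]; φR_n = 911.1 kN.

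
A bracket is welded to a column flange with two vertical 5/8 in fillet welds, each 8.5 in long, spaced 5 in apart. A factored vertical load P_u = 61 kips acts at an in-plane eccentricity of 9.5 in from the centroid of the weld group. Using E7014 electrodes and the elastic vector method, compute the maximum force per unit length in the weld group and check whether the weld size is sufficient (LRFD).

f_max ≈ 15.8 kip/in; NOT adequate

E70XX → F_EXX = 70 ksi.
Total weld length L_w = 17 in. Treat welds as unit-width lines.
Polar moment about centroid: J = 2[d³/12 + d(b/2)²] = 2[8.5³/12 + 8.5×2.5²] = 208.6 in³.
Direct shear f_v = P/L_w = 61 / 17 = 3.588 kip/in (vertical).
Torsion M = P·e = 61 × 9.5 = 579.5 kip·in.
Critical point at (x, y) = (2.5, 4.25) from centroid. f_tx = M·y/J = 11.81 kip/in; f_ty = M·x/J = 6.945 kip/in.
Resultant f_max = √[f_tx² + (f_v + f_ty)²] = √[11.81² + (3.588 + 6.945)²] = 15.82 kip/in.
Capacity per unit length: φr_n = 0.75 × 0.6 × 70 × (0.707 × 0.625) = 13.92 kip/in.
15.82 > 13.92 → NOT adequate.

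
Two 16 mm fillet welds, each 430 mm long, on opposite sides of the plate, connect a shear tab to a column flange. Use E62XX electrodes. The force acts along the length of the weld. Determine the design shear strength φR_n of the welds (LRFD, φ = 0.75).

E62XX → F_EXX = 620 MPa.
Effective throat t_e = 0.707 × 16 = 11.31 mm.
Total length L = 860 mm; A_we = 11.31 × 860 = 9728 mm².
F_nw = 0.6 F_EXX = 0.6 × 620 = 372 MPa.
φR_n = 0.75 × 372 × 9728 × 10⁻³ = 2714 kN.

φR_n ≈ 2710 kN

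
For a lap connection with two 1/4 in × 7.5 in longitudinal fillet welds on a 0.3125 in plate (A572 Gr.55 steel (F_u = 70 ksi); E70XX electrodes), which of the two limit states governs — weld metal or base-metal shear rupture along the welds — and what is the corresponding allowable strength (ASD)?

E70XX → F_EXX = 70 ksi.
t_e = 0.707 × 0.25 = 0.1767 in; L = 15 in.
Weld metal: R_n/Ω = (1/2.0) × 0.6 × 70 × 0.1767 × 15 = 55.68 kips.
Base metal (shear rupture): R_n/Ω = (1/2.0) × 0.6 × 70 × 0.3125 × 15 = 98.44 kips.
Governing: weld metal.

R_n/Ω ≈ 55.7 kips (weld metal governs)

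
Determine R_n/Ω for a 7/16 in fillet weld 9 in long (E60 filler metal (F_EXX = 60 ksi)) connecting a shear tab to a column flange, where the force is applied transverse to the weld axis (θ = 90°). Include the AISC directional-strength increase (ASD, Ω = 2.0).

R_n/Ω ≈ 75.2 kips

t_e = 0.707 × 0.4375 = 0.3093 in; A_we = 0.3093 × 9 = 2.784 in².
Directional factor: 1.0 + 0.5 sin^1.5(90°) = 1.5.
F_nw = 0.6 × 60 × 1.5 = 54 ksi.
R_n/Ω = (54 × 2.784) / 2.0 = 75.16 kips.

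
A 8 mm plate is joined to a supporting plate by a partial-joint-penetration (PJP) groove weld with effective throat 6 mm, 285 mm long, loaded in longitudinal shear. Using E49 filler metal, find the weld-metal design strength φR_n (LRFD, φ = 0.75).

φR_n ≈ 377 kN

E49XX → F_EXX = 490 MPa.
Effective throat (given) t_e = 6 mm.
A_we = 6 × 285 = 1710 mm².
F_nw = 0.6 F_EXX = 294 MPa.
φR_n = 0.75 × 294 × 1710 × 10⁻³ = 377.1 kN.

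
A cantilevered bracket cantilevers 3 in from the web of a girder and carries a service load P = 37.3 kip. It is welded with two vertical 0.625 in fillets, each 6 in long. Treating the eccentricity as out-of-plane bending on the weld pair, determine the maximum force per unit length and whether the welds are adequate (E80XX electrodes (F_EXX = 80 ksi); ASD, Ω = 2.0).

L_w = 2 × 6 = 12 in; section modulus (unit throat) S = 2 × L²/6 = 12 in².
Direct shear f_v = P/L_w = 37.3/12 = 3.108 kip/in.
Moment M = P × e = 37.3 × 3 = 111.9 kip·in; bending f_b = M/S = 9.325 kip/in.
f_max = √(f_v² + f_b²) = √(3.108² + 9.325²) = 9.829 kip/in.
r_n/Ω = (1/2.0) × 0.6 × 80 × (0.707 × 0.625) = 10.6 kip/in → adequate.

f_max ≈ 9.83 kip/in; adequate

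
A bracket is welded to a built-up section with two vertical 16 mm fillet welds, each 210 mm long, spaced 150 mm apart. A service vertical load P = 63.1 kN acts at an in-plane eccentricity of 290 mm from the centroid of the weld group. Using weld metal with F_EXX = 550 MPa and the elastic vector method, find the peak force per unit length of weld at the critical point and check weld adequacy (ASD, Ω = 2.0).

Total weld length L_w = 420 mm. Treat welds as unit-width lines.
Polar moment about centroid: J = 2[d³/12 + d(b/2)²] = 2[210³/12 + 210×75²] = 3906000 mm³.
Direct shear f_v = P/L_w = 63.1×10³ / 420 = 150.2 N/mm (vertical).
Torsion M = P·e = 63.1×10³ × 290 = 18299000 N·mm.
Critical point at (x, y) = (75, 105) from centroid. f_tx = M·y/J = 491.9 N/mm; f_ty = M·x/J = 351.4 N/mm.
Resultant f_max = √[f_tx² + (f_v + f_ty)²] = √[491.9² + (150.2 + 351.4)²] = 702.6 N/mm.
Capacity per unit length: r_n/Ω = (1/2.0) × 0.6 × 550 × (0.707 × 16) = 1866 N/mm.
702.6 ≤ 1866 → adequate.

f_max ≈ 703 N/mm; adequate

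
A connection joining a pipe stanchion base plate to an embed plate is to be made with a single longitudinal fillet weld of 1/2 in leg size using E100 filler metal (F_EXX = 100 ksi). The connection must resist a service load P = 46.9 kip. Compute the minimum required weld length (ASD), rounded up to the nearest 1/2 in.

Throat t_e = 0.707 × 0.5 = 0.3535 in.
r_n/Ω = (0.6 × 100 × 0.3535) / 2.0 = 10.6 kip/in.
L_req = P / (r_n/Ω) = 46.9 / 10.6 = 4.422 in total.
Round up → use L = 4.5 in.

L = 4.5 in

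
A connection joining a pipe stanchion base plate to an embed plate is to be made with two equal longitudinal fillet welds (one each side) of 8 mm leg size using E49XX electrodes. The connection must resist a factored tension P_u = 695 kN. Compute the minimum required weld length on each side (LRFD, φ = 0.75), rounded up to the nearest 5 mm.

L = 280 mm on each side

E49XX → F_EXX = 490 MPa.
Throat t_e = 0.707 × 8 = 5.656 mm.
φr_n = 0.75 × 0.6 × 490 × 5.656 × 10⁻³ = 1.247 kN/mm.
L_req = P_u / φr_n = 695 / 1.247 = 557.3 mm total.
Per side: 557.3 / 2 = 278.6 mm.
Round up → use L = 280 mm on each side.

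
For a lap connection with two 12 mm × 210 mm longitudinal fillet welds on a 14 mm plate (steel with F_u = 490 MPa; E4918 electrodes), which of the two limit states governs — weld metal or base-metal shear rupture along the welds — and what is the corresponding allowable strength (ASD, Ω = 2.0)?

R_n/Ω ≈ 524 kN (weld metal governs)

E49XX → F_EXX = 490 MPa.
t_e = 0.707 × 12 = 8.484 mm; L = 420 mm.
Weld metal: R_n/Ω = (1/2.0) × 0.6 × 490 × 8.484 × 420 × 10⁻³ = 523.8 kN.
Base metal (shear rupture): R_n/Ω = (1/2.0) × 0.6 × 490 × 14 × 420 × 10⁻³ = 864.4 kN.
Governing: weld metal.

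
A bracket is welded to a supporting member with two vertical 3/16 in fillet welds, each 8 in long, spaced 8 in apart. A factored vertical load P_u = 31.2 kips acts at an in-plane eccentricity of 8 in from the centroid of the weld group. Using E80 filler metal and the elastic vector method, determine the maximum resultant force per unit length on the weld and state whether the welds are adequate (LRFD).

E80XX → F_EXX = 80 ksi.
Total weld length L_w = 16 in. Treat welds as unit-width lines.
Polar moment about centroid: J = 2[d³/12 + d(b/2)²] = 2[8³/12 + 8×4²] = 341.3 in³.
Direct shear f_v = P/L_w = 31.2 / 16 = 1.95 kip/in (vertical).
Torsion M = P·e = 31.2 × 8 = 249.6 kip·in.
Critical point at (x, y) = (4, 4) from centroid. f_tx = M·y/J = 2.925 kip/in; f_ty = M·x/J = 2.925 kip/in.
Resultant f_max = √[f_tx² + (f_v + f_ty)²] = √[2.925² + (1.95 + 2.925)²] = 5.685 kip/in.
Capacity per unit length: φr_n = 0.75 × 0.6 × 80 × (0.707 × 0.1875) = 4.772 kip/in.
5.685 > 4.772 → NOT adequate.

f_max ≈ 5.69 kip/in; NOT adequate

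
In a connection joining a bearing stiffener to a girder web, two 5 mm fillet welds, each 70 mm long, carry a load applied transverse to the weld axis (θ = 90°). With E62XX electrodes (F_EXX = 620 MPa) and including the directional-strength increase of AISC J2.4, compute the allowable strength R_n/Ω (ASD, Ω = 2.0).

t_e = 0.707 × 5 = 3.535 mm; A_we = 3.535 × 140 = 494.9 mm².
Directional factor: 1.0 + 0.5 sin^1.5(90°) = 1.5.
F_nw = 0.6 × 620 × 1.5 = 558 MPa.
R_n/Ω = (558 × 494.9) / 2.0 × 10⁻³ = 138.1 kN.

R_n/Ω ≈ 138 kN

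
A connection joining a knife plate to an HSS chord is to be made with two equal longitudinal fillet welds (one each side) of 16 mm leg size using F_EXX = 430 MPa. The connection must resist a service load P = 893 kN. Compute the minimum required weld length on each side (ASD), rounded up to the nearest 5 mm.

L = 310 mm on each side

Throat t_e = 0.707 × 16 = 11.31 mm.
r_n/Ω = (0.6 × 430 × 11.31) / 2.0 = 1459 N/mm = 1.459 kN/mm.
L_req = P / (r_n/Ω) = 893 / 1.459 = 612 mm total.
Per side: 612 / 2 = 306 mm.
Round up → use L = 310 mm on each side.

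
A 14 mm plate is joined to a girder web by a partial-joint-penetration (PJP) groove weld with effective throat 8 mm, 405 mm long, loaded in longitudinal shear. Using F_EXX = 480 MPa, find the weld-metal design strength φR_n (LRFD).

φR_n ≈ 700 kN

Effective throat (given) t_e = 8 mm.
A_we = 8 × 405 = 3240 mm².
F_nw = 0.6 F_EXX = 288 MPa.
φR_n = 0.75 × 288 × 3240 × 10⁻³ = 699.8 kN.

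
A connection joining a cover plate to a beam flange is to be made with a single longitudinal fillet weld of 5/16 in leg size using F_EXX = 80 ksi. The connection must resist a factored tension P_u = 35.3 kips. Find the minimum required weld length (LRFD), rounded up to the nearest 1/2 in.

Throat t_e = 0.707 × 0.3125 = 0.2209 in.
φr_n = 0.75 × 0.6 × 80 × 0.2209 = 7.954 kips/in.
L_req = P_u / φr_n = 35.3 / 7.954 = 4.438 in total.
Round up → use L = 4.5 in.

L = 4.5 in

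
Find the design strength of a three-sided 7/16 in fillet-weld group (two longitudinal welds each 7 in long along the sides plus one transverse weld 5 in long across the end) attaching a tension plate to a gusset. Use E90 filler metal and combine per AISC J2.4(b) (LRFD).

φR_n ≈ 243 kips

E90XX → F_EXX = 90 ksi.
t_e = 0.707 × 0.4375 = 0.3093 in.
R_nwl = 0.6 × 90 × 0.3093 × 14 = 233.8 kips (longitudinal, 2 welds).
R_nwt = 0.6 × 90 × 0.3093 × 5 = 83.51 kips (transverse, base value).
(i) R_nwl + R_nwt = 317.4 kips; (ii) 0.85 R_nwl + 1.5 R_nwt = 324 kips.
R_n = max = 324 kips [governs: (ii)]; φR_n = 243 kips.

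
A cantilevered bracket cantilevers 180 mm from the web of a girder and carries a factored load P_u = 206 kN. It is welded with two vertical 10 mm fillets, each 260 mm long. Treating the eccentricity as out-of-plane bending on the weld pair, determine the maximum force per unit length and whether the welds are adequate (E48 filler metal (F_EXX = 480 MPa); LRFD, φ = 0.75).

L_w = 2 × 260 = 520 mm; section modulus (unit throat) S = 2 × L²/6 = 22530 mm².
Direct shear f_v = P/L_w = 206×10³/520 = 396.2 N/mm.
Moment M = P × e = 206×10³ × 180 = 37080000 N·mm; bending f_b = M/S = 1646 N/mm.
f_max = √(f_v² + f_b²) = √(396.2² + 1646²) = 1693 N/mm.
φr_n = 0.75 × 0.6 × 480 × (0.707 × 10) = 1527 N/mm → NOT adequate.

f_max ≈ 1690 N/mm; NOT adequate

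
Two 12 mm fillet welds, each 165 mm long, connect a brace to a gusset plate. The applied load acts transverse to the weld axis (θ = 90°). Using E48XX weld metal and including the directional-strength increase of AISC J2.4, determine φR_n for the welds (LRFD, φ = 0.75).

E48XX → F_EXX = 480 MPa.
t_e = 0.707 × 12 = 8.484 mm; A_we = 8.484 × 330 = 2800 mm².
Directional factor: 1.0 + 0.5 sin^1.5(90°) = 1.5.
F_nw = 0.6 × 480 × 1.5 = 432 MPa.
φR_n = 0.75 × 432 × 2800 × 10⁻³ = 907.1 kN.

φR_n ≈ 907 kN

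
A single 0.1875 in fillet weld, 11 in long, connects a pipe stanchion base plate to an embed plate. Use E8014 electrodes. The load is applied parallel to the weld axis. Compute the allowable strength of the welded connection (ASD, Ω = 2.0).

R_n/Ω ≈ 35 kip

E80XX → F_EXX = 80 ksi.
Effective throat t_e = 0.707 × 0.1875 = 0.1326 in.
Total length L = 11 in; A_we = 0.1326 × 11 = 1.458 in².
F_nw = 0.6 F_EXX = 0.6 × 80 = 48 ksi.
R_n = 48 × 1.458 = 69.99 kip; R_n/Ω = 69.99/2.0 = 35 kip.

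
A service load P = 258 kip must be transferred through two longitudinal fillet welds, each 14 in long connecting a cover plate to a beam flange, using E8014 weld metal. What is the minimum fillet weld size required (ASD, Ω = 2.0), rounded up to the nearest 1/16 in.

w = 9/16 in

E80XX → F_EXX = 80 ksi.
Total weld length L = 28 in.
Required throat t_e = P × Ω / (0.6 F_EXX × L) = 258 × 2.0 / (0.6 × 80 × 28) = 0.3839 in.
Required leg w = t_e / 0.707 = 0.543 in → use 9/16 in.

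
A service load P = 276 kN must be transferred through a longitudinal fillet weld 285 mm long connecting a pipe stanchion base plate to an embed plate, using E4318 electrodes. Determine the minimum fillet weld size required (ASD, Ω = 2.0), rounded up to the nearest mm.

w = 11 mm

E43XX → F_EXX = 430 MPa.
Total weld length L = 285 mm.
Required throat t_e = P × Ω / (0.6 F_EXX × L) = 276 × 2.0 / (0.6 × 430 × 285 × 10⁻³) = 7.507 mm.
Required leg w = t_e / 0.707 = 10.62 mm → use 11 mm.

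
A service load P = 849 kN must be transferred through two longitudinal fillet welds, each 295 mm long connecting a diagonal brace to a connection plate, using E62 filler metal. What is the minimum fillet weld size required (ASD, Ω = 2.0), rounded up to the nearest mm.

E62XX → F_EXX = 620 MPa.
Total weld length L = 590 mm.
Required throat t_e = P × Ω / (0.6 F_EXX × L) = 849 × 2.0 / (0.6 × 620 × 590 × 10⁻³) = 7.736 mm.
Required leg w = t_e / 0.707 = 10.94 mm → use 11 mm.

w = 11 mm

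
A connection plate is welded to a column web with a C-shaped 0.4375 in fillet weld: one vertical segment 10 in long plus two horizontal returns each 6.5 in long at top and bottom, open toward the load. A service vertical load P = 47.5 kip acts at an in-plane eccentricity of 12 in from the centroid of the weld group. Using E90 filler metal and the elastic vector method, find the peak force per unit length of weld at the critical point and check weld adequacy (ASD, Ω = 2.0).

f_max ≈ 9.12 kip/in; NOT adequate

E90XX → F_EXX = 90 ksi.
Total weld length L_w = 23 in. Treat welds as unit-width lines.
Centroid: x̄ = 2×6.5×3.25 / 23 = 1.837 in from the vertical weld.
Polar moment about centroid: J = I_x + I_y = [10³/12 + 2×6.5×5²] + [10×1.837² + 2(6.5³/12 + 6.5×1.413²)] = 513.8 in³.
Direct shear f_v = P/L_w = 47.5 / 23 = 2.065 kip/in (vertical).
Torsion M = P·e = 47.5 × 12 = 570 kip·in.
Critical point at (x, y) = (4.663, 5) from centroid. f_tx = M·y/J = 5.547 kip/in; f_ty = M·x/J = 5.173 kip/in.
Resultant f_max = √[f_tx² + (f_v + f_ty)²] = √[5.547² + (2.065 + 5.173)²] = 9.119 kip/in.
Capacity per unit length: r_n/Ω = (1/2.0) × 0.6 × 90 × (0.707 × 0.4375) = 8.351 kip/in.
9.119 > 8.351 → NOT adequate.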